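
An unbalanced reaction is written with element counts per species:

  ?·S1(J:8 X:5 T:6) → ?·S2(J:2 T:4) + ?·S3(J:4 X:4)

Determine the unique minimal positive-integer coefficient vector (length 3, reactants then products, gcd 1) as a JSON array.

Coefficients: [4, 6, 5]

J: 4·8 = 32 | 6·2+5·4 = 32
X: 4·5 = 20 | 6·0+5·4 = 20
T: 4·6 = 24 | 6·4+5·0 = 24
gcd(4,6,5) = 1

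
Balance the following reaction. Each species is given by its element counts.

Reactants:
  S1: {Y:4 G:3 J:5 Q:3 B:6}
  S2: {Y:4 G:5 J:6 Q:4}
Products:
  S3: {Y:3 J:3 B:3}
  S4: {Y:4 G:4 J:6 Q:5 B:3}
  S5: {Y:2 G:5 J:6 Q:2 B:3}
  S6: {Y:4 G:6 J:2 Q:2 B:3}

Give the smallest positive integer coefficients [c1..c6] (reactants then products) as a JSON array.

Y: 4·4+3·4 = 28 | 2·3+4·4+1·2+1·4 = 28
G: 4·3+3·5 = 27 | 2·0+4·4+1·5+1·6 = 27
J: 4·5+3·6 = 38 | 2·3+4·6+1·6+1·2 = 38
Q: 4·3+3·4 = 24 | 2·0+4·5+1·2+1·2 = 24
B: 4·6+3·0 = 24 | 2·3+4·3+1·3+1·3 = 24
gcd(4,3,2,4,1,1) = 1

Coefficients: [4, 3, 2, 4, 1, 1]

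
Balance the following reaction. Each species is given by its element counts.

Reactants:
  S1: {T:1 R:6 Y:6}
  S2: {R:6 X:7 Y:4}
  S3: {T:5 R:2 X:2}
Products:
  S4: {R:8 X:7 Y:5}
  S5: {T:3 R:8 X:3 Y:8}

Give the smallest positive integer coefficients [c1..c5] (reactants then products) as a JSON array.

T: 4·1+5·0+1·5 = 9 | 4·0+3·3 = 9
R: 4·6+5·6+1·2 = 56 | 4·8+3·8 = 56
X: 4·0+5·7+1·2 = 37 | 4·7+3·3 = 37
Y: 4·6+5·4+1·0 = 44 | 4·5+3·8 = 44
gcd(4,5,1,4,3) = 1

Coefficients: [4, 5, 1, 4, 3]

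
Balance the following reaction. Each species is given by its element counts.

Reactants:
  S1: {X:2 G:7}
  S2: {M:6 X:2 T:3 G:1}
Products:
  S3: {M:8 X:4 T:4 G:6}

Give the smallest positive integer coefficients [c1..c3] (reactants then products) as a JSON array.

M: 2·0+4·6 = 24 | 3·8 = 24
X: 2·2+4·2 = 12 | 3·4 = 12
T: 2·0+4·3 = 12 | 3·4 = 12
G: 2·7+4·1 = 18 | 3·6 = 18
gcd(2,4,3) = 1

Coefficients: [2, 4, 3]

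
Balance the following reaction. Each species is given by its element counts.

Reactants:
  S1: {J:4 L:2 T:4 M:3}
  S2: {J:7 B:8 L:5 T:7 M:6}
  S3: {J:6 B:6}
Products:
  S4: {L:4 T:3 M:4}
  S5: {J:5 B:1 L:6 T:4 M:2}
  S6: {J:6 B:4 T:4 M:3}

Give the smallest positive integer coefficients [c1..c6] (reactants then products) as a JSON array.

J: 5·4+2·7+1·6 = 40 | 2·0+2·5+5·6 = 40
B: 5·0+2·8+1·6 = 22 | 2·0+2·1+5·4 = 22
L: 5·2+2·5+1·0 = 20 | 2·4+2·6+5·0 = 20
T: 5·4+2·7+1·0 = 34 | 2·3+2·4+5·4 = 34
M: 5·3+2·6+1·0 = 27 | 2·4+2·2+5·3 = 27
gcd(5,2,1,2,2,5) = 1

Coefficients: [5, 2, 1, 2, 2, 5]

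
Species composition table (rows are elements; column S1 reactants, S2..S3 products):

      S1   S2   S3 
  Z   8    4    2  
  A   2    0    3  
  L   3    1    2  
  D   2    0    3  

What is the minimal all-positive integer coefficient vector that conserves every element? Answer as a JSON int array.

Z: 3·8 = 24 | 5·4+2·2 = 24
A: 3·2 = 6 | 5·0+2·3 = 6
L: 3·3 = 9 | 5·1+2·2 = 9
D: 3·2 = 6 | 5·0+2·3 = 6
gcd(3,5,2) = 1

Coefficients: [3, 5, 2]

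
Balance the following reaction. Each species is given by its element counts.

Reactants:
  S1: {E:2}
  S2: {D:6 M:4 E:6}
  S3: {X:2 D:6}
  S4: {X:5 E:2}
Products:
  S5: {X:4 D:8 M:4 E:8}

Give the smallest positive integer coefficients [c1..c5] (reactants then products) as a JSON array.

Coefficients: [1, 3, 1, 2, 3]

X: 1·0+3·0+1·2+2·5 = 12 | 3·4 = 12
D: 1·0+3·6+1·6+2·0 = 24 | 3·8 = 24
M: 1·0+3·4+1·0+2·0 = 12 | 3·4 = 12
E: 1·2+3·6+1·0+2·2 = 24 | 3·8 = 24
gcd(1,3,1,2,3) = 1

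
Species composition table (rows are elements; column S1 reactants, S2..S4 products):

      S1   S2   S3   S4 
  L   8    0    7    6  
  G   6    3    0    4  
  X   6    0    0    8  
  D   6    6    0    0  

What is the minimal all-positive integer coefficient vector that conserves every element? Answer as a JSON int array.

L: 4·8 = 32 | 4·0+2·7+3·6 = 32
G: 4·6 = 24 | 4·3+2·0+3·4 = 24
X: 4·6 = 24 | 4·0+2·0+3·8 = 24
D: 4·6 = 24 | 4·6+2·0+3·0 = 24
gcd(4,4,2,3) = 1

Coefficients: [4, 4, 2, 3]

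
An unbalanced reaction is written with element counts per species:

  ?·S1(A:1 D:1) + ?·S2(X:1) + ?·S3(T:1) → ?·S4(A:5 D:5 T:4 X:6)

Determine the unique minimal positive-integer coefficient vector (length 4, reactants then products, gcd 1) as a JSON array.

A: 5·1+6·0+4·0 = 5 | 1·5 = 5
D: 5·1+6·0+4·0 = 5 | 1·5 = 5
T: 5·0+6·0+4·1 = 4 | 1·4 = 4
X: 5·0+6·1+4·0 = 6 | 1·6 = 6
gcd(5,6,4,1) = 1

Coefficients: [5, 6, 4, 1]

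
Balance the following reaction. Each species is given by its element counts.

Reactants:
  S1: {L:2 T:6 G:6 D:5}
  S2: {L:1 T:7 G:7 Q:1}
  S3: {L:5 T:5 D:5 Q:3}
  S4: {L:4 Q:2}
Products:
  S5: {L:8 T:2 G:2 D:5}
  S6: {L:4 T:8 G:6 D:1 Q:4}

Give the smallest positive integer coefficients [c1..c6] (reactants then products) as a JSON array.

Coefficients: [1, 4, 2, 5, 2, 5]

L: 1·2+4·1+2·5+5·4 = 36 | 2·8+5·4 = 36
T: 1·6+4·7+2·5+5·0 = 44 | 2·2+5·8 = 44
G: 1·6+4·7+2·0+5·0 = 34 | 2·2+5·6 = 34
D: 1·5+4·0+2·5+5·0 = 15 | 2·5+5·1 = 15
Q: 1·0+4·1+2·3+5·2 = 20 | 2·0+5·4 = 20
gcd(1,4,2,5,2,5) = 1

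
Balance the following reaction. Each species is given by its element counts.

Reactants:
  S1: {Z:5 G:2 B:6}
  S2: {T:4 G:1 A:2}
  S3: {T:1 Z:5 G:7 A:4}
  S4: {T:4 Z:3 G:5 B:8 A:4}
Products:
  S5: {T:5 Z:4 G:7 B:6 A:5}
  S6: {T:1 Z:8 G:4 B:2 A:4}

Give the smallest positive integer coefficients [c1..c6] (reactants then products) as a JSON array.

T: 1·0+3·4+3·1+4·4 = 31 | 6·5+1·1 = 31
Z: 1·5+3·0+3·5+4·3 = 32 | 6·4+1·8 = 32
G: 1·2+3·1+3·7+4·5 = 46 | 6·7+1·4 = 46
B: 1·6+3·0+3·0+4·8 = 38 | 6·6+1·2 = 38
A: 1·0+3·2+3·4+4·4 = 34 | 6·5+1·4 = 34
gcd(1,3,3,4,6,1) = 1

Coefficients: [1, 3, 3, 4, 6, 1]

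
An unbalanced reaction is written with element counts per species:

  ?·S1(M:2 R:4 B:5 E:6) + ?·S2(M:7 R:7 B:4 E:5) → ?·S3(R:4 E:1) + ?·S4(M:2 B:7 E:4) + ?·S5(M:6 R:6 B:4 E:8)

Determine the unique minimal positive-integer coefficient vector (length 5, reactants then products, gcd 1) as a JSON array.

M: 5·2+2·7 = 24 | 4·0+3·2+3·6 = 24
R: 5·4+2·7 = 34 | 4·4+3·0+3·6 = 34
B: 5·5+2·4 = 33 | 4·0+3·7+3·4 = 33
E: 5·6+2·5 = 40 | 4·1+3·4+3·8 = 40
gcd(5,2,4,3,3) = 1

Coefficients: [5, 2, 4, 3, 3]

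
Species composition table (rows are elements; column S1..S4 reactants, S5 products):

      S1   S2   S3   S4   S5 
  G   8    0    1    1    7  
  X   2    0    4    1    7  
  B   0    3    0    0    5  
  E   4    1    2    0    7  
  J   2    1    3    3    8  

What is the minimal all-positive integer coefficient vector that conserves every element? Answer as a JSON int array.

Coefficients: [2, 5, 4, 1, 3]

G: 2·8+5·0+4·1+1·1 = 21 | 3·7 = 21
X: 2·2+5·0+4·4+1·1 = 21 | 3·7 = 21
B: 2·0+5·3+4·0+1·0 = 15 | 3·5 = 15
E: 2·4+5·1+4·2+1·0 = 21 | 3·7 = 21
J: 2·2+5·1+4·3+1·3 = 24 | 3·8 = 24
gcd(2,5,4,1,3) = 1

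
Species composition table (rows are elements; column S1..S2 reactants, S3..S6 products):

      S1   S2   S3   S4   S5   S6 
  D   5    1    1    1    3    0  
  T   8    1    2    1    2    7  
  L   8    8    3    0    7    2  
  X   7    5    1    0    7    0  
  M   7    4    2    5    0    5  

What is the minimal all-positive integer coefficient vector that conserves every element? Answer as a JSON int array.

Coefficients: [4, 2, 3, 4, 5, 2]

D: 4·5+2·1 = 22 | 3·1+4·1+5·3+2·0 = 22
T: 4·8+2·1 = 34 | 3·2+4·1+5·2+2·7 = 34
L: 4·8+2·8 = 48 | 3·3+4·0+5·7+2·2 = 48
X: 4·7+2·5 = 38 | 3·1+4·0+5·7+2·0 = 38
M: 4·7+2·4 = 36 | 3·2+4·5+5·0+2·5 = 36
gcd(4,2,3,4,5,2) = 1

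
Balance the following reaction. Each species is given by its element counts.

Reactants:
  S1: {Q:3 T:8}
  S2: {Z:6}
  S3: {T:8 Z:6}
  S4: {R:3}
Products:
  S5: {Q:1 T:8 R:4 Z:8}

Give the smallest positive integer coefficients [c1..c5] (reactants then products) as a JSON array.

Coefficients: [1, 2, 2, 4, 3]

Q: 1·3+2·0+2·0+4·0 = 3 | 3·1 = 3
T: 1·8+2·0+2·8+4·0 = 24 | 3·8 = 24
R: 1·0+2·0+2·0+4·3 = 12 | 3·4 = 12
Z: 1·0+2·6+2·6+4·0 = 24 | 3·8 = 24
gcd(1,2,2,4,3) = 1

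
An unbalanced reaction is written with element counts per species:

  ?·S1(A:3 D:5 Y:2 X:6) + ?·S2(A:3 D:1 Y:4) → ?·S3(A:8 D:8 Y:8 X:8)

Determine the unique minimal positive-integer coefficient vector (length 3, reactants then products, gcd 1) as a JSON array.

Coefficients: [4, 4, 3]

A: 4·3+4·3 = 24 | 3·8 = 24
D: 4·5+4·1 = 24 | 3·8 = 24
Y: 4·2+4·4 = 24 | 3·8 = 24
X: 4·6+4·0 = 24 | 3·8 = 24
gcd(4,4,3) = 1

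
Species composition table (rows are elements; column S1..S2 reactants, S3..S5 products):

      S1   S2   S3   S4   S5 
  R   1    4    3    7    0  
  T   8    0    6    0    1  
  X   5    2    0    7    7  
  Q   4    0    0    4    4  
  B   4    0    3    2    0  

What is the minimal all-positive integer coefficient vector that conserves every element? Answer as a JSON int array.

R: 5·1+5·4 = 25 | 6·3+1·7+4·0 = 25
T: 5·8+5·0 = 40 | 6·6+1·0+4·1 = 40
X: 5·5+5·2 = 35 | 6·0+1·7+4·7 = 35
Q: 5·4+5·0 = 20 | 6·0+1·4+4·4 = 20
B: 5·4+5·0 = 20 | 6·3+1·2+4·0 = 20
gcd(5,5,6,1,4) = 1

Coefficients: [5, 5, 6, 1, 4]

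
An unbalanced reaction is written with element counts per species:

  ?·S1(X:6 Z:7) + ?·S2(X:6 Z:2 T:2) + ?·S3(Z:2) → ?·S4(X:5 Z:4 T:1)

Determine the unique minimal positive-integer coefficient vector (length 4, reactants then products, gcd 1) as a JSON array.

Coefficients: [2, 3, 2, 6]

X: 2·6+3·6+2·0 = 30 | 6·5 = 30
Z: 2·7+3·2+2·2 = 24 | 6·4 = 24
T: 2·0+3·2+2·0 = 6 | 6·1 = 6
gcd(2,3,2,6) = 1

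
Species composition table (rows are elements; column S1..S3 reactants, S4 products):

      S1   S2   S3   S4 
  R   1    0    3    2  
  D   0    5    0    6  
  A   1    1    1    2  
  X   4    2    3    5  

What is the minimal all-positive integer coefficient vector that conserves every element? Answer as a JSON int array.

R: 1·1+6·0+3·3 = 10 | 5·2 = 10
D: 1·0+6·5+3·0 = 30 | 5·6 = 30
A: 1·1+6·1+3·1 = 10 | 5·2 = 10
X: 1·4+6·2+3·3 = 25 | 5·5 = 25
gcd(1,6,3,5) = 1

Coefficients: [1, 6, 3, 5]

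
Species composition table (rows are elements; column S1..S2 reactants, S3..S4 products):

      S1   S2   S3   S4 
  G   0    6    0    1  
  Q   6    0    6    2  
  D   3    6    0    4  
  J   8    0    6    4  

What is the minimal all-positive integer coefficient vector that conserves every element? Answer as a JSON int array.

G: 6·0+1·6 = 6 | 4·0+6·1 = 6
Q: 6·6+1·0 = 36 | 4·6+6·2 = 36
D: 6·3+1·6 = 24 | 4·0+6·4 = 24
J: 6·8+1·0 = 48 | 4·6+6·4 = 48
gcd(6,1,4,6) = 1

Coefficients: [6, 1, 4, 6]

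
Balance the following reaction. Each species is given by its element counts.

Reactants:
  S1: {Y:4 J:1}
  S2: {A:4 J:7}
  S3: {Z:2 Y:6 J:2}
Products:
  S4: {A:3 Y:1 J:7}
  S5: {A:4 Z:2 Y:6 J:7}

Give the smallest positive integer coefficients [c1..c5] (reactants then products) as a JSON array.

Coefficients: [1, 6, 3, 4, 3]

A: 1·0+6·4+3·0 = 24 | 4·3+3·4 = 24
Z: 1·0+6·0+3·2 = 6 | 4·0+3·2 = 6
Y: 1·4+6·0+3·6 = 22 | 4·1+3·6 = 22
J: 1·1+6·7+3·2 = 49 | 4·7+3·7 = 49
gcd(1,6,3,4,3) = 1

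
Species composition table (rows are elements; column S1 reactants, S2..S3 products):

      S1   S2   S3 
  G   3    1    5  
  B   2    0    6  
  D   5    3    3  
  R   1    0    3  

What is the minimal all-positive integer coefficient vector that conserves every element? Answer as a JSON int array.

Coefficients: [3, 4, 1]

G: 3·3 = 9 | 4·1+1·5 = 9
B: 3·2 = 6 | 4·0+1·6 = 6
D: 3·5 = 15 | 4·3+1·3 = 15
R: 3·1 = 3 | 4·0+1·3 = 3
gcd(3,4,1) = 1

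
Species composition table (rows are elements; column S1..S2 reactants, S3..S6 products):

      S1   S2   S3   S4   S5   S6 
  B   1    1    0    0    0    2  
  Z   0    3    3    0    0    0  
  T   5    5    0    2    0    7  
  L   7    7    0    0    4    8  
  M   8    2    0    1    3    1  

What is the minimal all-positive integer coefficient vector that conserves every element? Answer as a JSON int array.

B: 1·1+3·1 = 4 | 3·0+3·0+3·0+2·2 = 4
Z: 1·0+3·3 = 9 | 3·3+3·0+3·0+2·0 = 9
T: 1·5+3·5 = 20 | 3·0+3·2+3·0+2·7 = 20
L: 1·7+3·7 = 28 | 3·0+3·0+3·4+2·8 = 28
M: 1·8+3·2 = 14 | 3·0+3·1+3·3+2·1 = 14
gcd(1,3,3,3,3,2) = 1

Coefficients: [1, 3, 3, 3, 3, 2]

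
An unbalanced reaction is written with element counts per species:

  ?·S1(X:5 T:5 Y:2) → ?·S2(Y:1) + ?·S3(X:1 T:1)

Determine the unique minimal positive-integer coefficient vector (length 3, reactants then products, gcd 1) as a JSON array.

X: 1·5 = 5 | 2·0+5·1 = 5
T: 1·5 = 5 | 2·0+5·1 = 5
Y: 1·2 = 2 | 2·1+5·0 = 2
gcd(1,2,5) = 1

Coefficients: [1, 2, 5]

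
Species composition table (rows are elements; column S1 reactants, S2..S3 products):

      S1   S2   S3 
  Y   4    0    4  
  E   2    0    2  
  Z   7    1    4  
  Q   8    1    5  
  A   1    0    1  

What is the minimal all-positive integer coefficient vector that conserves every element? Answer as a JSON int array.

Y: 1·4 = 4 | 3·0+1·4 = 4
E: 1·2 = 2 | 3·0+1·2 = 2
Z: 1·7 = 7 | 3·1+1·4 = 7
Q: 1·8 = 8 | 3·1+1·5 = 8
A: 1·1 = 1 | 3·0+1·1 = 1
gcd(1,3,1) = 1

Coefficients: [1, 3, 1]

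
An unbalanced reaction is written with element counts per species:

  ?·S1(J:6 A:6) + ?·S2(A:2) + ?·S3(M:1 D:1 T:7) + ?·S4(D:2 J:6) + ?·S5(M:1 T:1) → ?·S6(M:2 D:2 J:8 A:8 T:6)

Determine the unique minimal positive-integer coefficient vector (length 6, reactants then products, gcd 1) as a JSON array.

Coefficients: [2, 6, 2, 2, 4, 3]

M: 2·0+6·0+2·1+2·0+4·1 = 6 | 3·2 = 6
D: 2·0+6·0+2·1+2·2+4·0 = 6 | 3·2 = 6
J: 2·6+6·0+2·0+2·6+4·0 = 24 | 3·8 = 24
A: 2·6+6·2+2·0+2·0+4·0 = 24 | 3·8 = 24
T: 2·0+6·0+2·7+2·0+4·1 = 18 | 3·6 = 18
gcd(2,6,2,2,4,3) = 1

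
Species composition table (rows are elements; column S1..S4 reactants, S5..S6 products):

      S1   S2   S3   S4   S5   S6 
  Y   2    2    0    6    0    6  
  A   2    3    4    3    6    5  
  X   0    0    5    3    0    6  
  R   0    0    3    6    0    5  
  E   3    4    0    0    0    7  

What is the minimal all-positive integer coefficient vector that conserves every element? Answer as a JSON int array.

Y: 6·2+6·2+6·0+2·6 = 36 | 5·0+6·6 = 36
A: 6·2+6·3+6·4+2·3 = 60 | 5·6+6·5 = 60
X: 6·0+6·0+6·5+2·3 = 36 | 5·0+6·6 = 36
R: 6·0+6·0+6·3+2·6 = 30 | 5·0+6·5 = 30
E: 6·3+6·4+6·0+2·0 = 42 | 5·0+6·7 = 42
gcd(6,6,6,2,5,6) = 1

Coefficients: [6, 6, 6, 2, 5, 6]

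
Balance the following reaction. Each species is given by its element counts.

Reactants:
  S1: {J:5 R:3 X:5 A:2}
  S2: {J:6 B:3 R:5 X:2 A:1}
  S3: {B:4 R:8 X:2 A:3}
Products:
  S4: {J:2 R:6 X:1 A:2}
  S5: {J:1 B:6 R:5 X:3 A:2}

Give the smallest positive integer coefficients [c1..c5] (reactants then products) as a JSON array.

J: 1·5+2·6+6·0 = 17 | 6·2+5·1 = 17
B: 1·0+2·3+6·4 = 30 | 6·0+5·6 = 30
R: 1·3+2·5+6·8 = 61 | 6·6+5·5 = 61
X: 1·5+2·2+6·2 = 21 | 6·1+5·3 = 21
A: 1·2+2·1+6·3 = 22 | 6·2+5·2 = 22
gcd(1,2,6,6,5) = 1

Coefficients: [1, 2, 6, 6, 5]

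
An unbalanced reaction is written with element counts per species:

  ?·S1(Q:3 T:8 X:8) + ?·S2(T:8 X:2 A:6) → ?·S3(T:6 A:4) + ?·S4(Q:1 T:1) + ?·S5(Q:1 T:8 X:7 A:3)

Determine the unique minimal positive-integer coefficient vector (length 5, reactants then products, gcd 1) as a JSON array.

Q: 4·3+5·0 = 12 | 3·0+6·1+6·1 = 12
T: 4·8+5·8 = 72 | 3·6+6·1+6·8 = 72
X: 4·8+5·2 = 42 | 3·0+6·0+6·7 = 42
A: 4·0+5·6 = 30 | 3·4+6·0+6·3 = 30
gcd(4,5,3,6,6) = 1

Coefficients: [4, 5, 3, 6, 6]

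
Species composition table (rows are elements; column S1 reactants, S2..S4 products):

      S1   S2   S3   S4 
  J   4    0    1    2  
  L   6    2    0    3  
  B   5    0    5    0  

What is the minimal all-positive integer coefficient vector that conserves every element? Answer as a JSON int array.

J: 4·4 = 16 | 3·0+4·1+6·2 = 16
L: 4·6 = 24 | 3·2+4·0+6·3 = 24
B: 4·5 = 20 | 3·0+4·5+6·0 = 20
gcd(4,3,4,6) = 1

Coefficients: [4, 3, 4, 6]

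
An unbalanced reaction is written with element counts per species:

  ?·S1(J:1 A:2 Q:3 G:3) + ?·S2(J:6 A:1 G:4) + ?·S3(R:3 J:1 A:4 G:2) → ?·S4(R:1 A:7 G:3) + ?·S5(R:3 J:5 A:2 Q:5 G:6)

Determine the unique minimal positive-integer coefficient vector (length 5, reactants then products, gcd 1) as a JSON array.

Coefficients: [5, 1, 4, 3, 3]

R: 5·0+1·0+4·3 = 12 | 3·1+3·3 = 12
J: 5·1+1·6+4·1 = 15 | 3·0+3·5 = 15
A: 5·2+1·1+4·4 = 27 | 3·7+3·2 = 27
Q: 5·3+1·0+4·0 = 15 | 3·0+3·5 = 15
G: 5·3+1·4+4·2 = 27 | 3·3+3·6 = 27
gcd(5,1,4,3,3) = 1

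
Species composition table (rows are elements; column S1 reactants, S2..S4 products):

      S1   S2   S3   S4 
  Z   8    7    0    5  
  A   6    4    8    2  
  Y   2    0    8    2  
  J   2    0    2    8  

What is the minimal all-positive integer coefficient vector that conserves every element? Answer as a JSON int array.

Coefficients: [5, 5, 1, 1]

Z: 5·8 = 40 | 5·7+1·0+1·5 = 40
A: 5·6 = 30 | 5·4+1·8+1·2 = 30
Y: 5·2 = 10 | 5·0+1·8+1·2 = 10
J: 5·2 = 10 | 5·0+1·2+1·8 = 10
gcd(5,5,1,1) = 1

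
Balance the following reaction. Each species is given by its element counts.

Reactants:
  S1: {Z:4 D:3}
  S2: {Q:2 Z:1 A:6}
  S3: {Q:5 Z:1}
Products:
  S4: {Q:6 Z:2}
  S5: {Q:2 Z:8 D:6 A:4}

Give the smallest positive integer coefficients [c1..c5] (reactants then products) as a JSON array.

Q: 6·0+2·2+4·5 = 24 | 3·6+3·2 = 24
Z: 6·4+2·1+4·1 = 30 | 3·2+3·8 = 30
D: 6·3+2·0+4·0 = 18 | 3·0+3·6 = 18
A: 6·0+2·6+4·0 = 12 | 3·0+3·4 = 12
gcd(6,2,4,3,3) = 1

Coefficients: [6, 2, 4, 3, 3]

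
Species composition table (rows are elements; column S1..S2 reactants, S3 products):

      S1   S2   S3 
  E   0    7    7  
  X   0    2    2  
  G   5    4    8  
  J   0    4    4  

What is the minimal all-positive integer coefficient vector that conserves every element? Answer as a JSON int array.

E: 4·0+5·7 = 35 | 5·7 = 35
X: 4·0+5·2 = 10 | 5·2 = 10
G: 4·5+5·4 = 40 | 5·8 = 40
J: 4·0+5·4 = 20 | 5·4 = 20
gcd(4,5,5) = 1

Coefficients: [4, 5, 5]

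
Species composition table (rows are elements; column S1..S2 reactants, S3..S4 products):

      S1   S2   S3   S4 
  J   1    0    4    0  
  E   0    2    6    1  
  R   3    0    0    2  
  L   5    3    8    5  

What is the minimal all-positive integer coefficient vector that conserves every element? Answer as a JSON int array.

J: 4·1+6·0 = 4 | 1·4+6·0 = 4
E: 4·0+6·2 = 12 | 1·6+6·1 = 12
R: 4·3+6·0 = 12 | 1·0+6·2 = 12
L: 4·5+6·3 = 38 | 1·8+6·5 = 38
gcd(4,6,1,6) = 1

Coefficients: [4, 6, 1, 6]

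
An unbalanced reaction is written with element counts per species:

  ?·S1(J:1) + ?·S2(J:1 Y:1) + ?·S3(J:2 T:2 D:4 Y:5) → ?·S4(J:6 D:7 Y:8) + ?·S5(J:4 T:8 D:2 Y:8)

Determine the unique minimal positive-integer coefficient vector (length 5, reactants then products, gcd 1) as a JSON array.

J: 4·1+4·1+4·2 = 16 | 2·6+1·4 = 16
T: 4·0+4·0+4·2 = 8 | 2·0+1·8 = 8
D: 4·0+4·0+4·4 = 16 | 2·7+1·2 = 16
Y: 4·0+4·1+4·5 = 24 | 2·8+1·8 = 24
gcd(4,4,4,2,1) = 1

Coefficients: [4, 4, 4, 2, 1]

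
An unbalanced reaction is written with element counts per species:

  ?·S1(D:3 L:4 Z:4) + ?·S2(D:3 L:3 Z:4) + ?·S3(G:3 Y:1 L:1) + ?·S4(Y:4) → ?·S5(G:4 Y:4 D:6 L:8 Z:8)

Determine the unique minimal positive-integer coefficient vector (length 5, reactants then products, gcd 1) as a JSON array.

G: 2·0+4·0+4·3+2·0 = 12 | 3·4 = 12
Y: 2·0+4·0+4·1+2·4 = 12 | 3·4 = 12
D: 2·3+4·3+4·0+2·0 = 18 | 3·6 = 18
L: 2·4+4·3+4·1+2·0 = 24 | 3·8 = 24
Z: 2·4+4·4+4·0+2·0 = 24 | 3·8 = 24
gcd(2,4,4,2,3) = 1

Coefficients: [2, 4, 4, 2, 3]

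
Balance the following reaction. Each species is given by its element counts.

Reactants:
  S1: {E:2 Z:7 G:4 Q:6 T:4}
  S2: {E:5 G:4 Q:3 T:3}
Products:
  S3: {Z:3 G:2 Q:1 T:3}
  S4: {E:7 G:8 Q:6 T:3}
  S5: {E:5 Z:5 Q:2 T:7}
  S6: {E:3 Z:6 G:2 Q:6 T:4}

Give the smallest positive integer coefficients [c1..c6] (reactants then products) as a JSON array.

E: 2·2+5·5 = 29 | 1·0+3·7+1·5+1·3 = 29
Z: 2·7+5·0 = 14 | 1·3+3·0+1·5+1·6 = 14
G: 2·4+5·4 = 28 | 1·2+3·8+1·0+1·2 = 28
Q: 2·6+5·3 = 27 | 1·1+3·6+1·2+1·6 = 27
T: 2·4+5·3 = 23 | 1·3+3·3+1·7+1·4 = 23
gcd(2,5,1,3,1,1) = 1

Coefficients: [2, 5, 1, 3, 1, 1]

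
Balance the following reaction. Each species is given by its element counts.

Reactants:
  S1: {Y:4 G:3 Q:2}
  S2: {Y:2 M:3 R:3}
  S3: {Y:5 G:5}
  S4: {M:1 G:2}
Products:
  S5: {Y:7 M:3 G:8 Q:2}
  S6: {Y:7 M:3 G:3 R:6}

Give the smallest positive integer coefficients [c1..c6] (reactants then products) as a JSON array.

Coefficients: [3, 4, 3, 3, 3, 2]

Y: 3·4+4·2+3·5+3·0 = 35 | 3·7+2·7 = 35
M: 3·0+4·3+3·0+3·1 = 15 | 3·3+2·3 = 15
G: 3·3+4·0+3·5+3·2 = 30 | 3·8+2·3 = 30
Q: 3·2+4·0+3·0+3·0 = 6 | 3·2+2·0 = 6
R: 3·0+4·3+3·0+3·0 = 12 | 3·0+2·6 = 12
gcd(3,4,3,3,3,2) = 1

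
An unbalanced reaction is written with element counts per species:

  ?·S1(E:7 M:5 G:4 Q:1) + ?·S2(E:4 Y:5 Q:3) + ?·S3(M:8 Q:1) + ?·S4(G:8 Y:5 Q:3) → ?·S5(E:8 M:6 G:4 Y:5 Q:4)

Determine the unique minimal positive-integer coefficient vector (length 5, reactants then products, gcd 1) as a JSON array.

E: 4·7+5·4+2·0+1·0 = 48 | 6·8 = 48
M: 4·5+5·0+2·8+1·0 = 36 | 6·6 = 36
G: 4·4+5·0+2·0+1·8 = 24 | 6·4 = 24
Y: 4·0+5·5+2·0+1·5 = 30 | 6·5 = 30
Q: 4·1+5·3+2·1+1·3 = 24 | 6·4 = 24
gcd(4,5,2,1,6) = 1

Coefficients: [4, 5, 2, 1, 6]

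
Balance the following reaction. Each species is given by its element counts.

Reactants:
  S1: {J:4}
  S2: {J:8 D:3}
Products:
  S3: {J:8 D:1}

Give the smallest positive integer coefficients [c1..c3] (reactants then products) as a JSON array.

Coefficients: [4, 1, 3]

J: 4·4+1·8 = 24 | 3·8 = 24
D: 4·0+1·3 = 3 | 3·1 = 3
gcd(4,1,3) = 1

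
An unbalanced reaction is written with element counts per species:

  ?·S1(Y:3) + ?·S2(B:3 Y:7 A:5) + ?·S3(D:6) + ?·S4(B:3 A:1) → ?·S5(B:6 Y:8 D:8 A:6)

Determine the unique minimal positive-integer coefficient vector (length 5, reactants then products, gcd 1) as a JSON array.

B: 1·0+3·3+4·0+3·3 = 18 | 3·6 = 18
Y: 1·3+3·7+4·0+3·0 = 24 | 3·8 = 24
D: 1·0+3·0+4·6+3·0 = 24 | 3·8 = 24
A: 1·0+3·5+4·0+3·1 = 18 | 3·6 = 18
gcd(1,3,4,3,3) = 1

Coefficients: [1, 3, 4, 3, 3]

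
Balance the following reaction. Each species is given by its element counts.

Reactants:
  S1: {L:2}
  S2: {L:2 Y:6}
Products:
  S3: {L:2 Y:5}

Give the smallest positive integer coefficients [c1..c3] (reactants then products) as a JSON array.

L: 1·2+5·2 = 12 | 6·2 = 12
Y: 1·0+5·6 = 30 | 6·5 = 30
gcd(1,5,6) = 1

Coefficients: [1, 5, 6]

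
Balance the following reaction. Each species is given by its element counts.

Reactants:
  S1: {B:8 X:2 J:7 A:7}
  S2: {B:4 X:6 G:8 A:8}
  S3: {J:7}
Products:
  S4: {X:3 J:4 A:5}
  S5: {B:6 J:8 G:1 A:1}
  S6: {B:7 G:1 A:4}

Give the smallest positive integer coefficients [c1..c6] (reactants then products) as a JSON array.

Coefficients: [6, 1, 2, 6, 4, 4]

B: 6·8+1·4+2·0 = 52 | 6·0+4·6+4·7 = 52
X: 6·2+1·6+2·0 = 18 | 6·3+4·0+4·0 = 18
J: 6·7+1·0+2·7 = 56 | 6·4+4·8+4·0 = 56
G: 6·0+1·8+2·0 = 8 | 6·0+4·1+4·1 = 8
A: 6·7+1·8+2·0 = 50 | 6·5+4·1+4·4 = 50
gcd(6,1,2,6,4,4) = 1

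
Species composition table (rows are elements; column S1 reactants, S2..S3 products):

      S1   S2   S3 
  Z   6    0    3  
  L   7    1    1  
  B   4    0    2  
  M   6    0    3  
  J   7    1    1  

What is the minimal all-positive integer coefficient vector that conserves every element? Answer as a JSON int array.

Coefficients: [1, 5, 2]

Z: 1·6 = 6 | 5·0+2·3 = 6
L: 1·7 = 7 | 5·1+2·1 = 7
B: 1·4 = 4 | 5·0+2·2 = 4
M: 1·6 = 6 | 5·0+2·3 = 6
J: 1·7 = 7 | 5·1+2·1 = 7
gcd(1,5,2) = 1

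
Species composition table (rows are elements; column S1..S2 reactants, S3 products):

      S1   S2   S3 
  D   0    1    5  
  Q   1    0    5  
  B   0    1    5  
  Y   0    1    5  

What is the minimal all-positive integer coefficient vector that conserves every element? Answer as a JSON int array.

D: 5·0+5·1 = 5 | 1·5 = 5
Q: 5·1+5·0 = 5 | 1·5 = 5
B: 5·0+5·1 = 5 | 1·5 = 5
Y: 5·0+5·1 = 5 | 1·5 = 5
gcd(5,5,1) = 1

Coefficients: [5, 5, 1]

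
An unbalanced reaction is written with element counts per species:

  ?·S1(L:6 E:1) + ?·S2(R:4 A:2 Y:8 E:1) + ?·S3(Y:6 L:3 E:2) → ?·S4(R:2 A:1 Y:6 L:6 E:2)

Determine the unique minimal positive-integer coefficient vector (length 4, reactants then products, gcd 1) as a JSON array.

R: 5·0+3·4+2·0 = 12 | 6·2 = 12
A: 5·0+3·2+2·0 = 6 | 6·1 = 6
Y: 5·0+3·8+2·6 = 36 | 6·6 = 36
L: 5·6+3·0+2·3 = 36 | 6·6 = 36
E: 5·1+3·1+2·2 = 12 | 6·2 = 12
gcd(5,3,2,6) = 1

Coefficients: [5, 3, 2, 6]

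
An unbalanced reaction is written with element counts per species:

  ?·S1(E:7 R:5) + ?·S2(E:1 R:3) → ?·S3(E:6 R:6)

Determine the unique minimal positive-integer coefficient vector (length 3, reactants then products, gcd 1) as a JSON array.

Coefficients: [3, 3, 4]

E: 3·7+3·1 = 24 | 4·6 = 24
R: 3·5+3·3 = 24 | 4·6 = 24
gcd(3,3,4) = 1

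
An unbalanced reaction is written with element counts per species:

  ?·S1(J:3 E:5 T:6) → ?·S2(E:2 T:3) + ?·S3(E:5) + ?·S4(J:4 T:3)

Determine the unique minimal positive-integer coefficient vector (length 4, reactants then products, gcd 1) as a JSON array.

J: 4·3 = 12 | 5·0+2·0+3·4 = 12
E: 4·5 = 20 | 5·2+2·5+3·0 = 20
T: 4·6 = 24 | 5·3+2·0+3·3 = 24
gcd(4,5,2,3) = 1

Coefficients: [4, 5, 2, 3]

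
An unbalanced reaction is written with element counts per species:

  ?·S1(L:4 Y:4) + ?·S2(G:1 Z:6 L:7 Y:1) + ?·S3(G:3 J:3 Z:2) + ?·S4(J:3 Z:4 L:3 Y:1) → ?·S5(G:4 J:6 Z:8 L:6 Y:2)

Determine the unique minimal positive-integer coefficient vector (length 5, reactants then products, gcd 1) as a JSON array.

G: 1·0+2·1+6·3+4·0 = 20 | 5·4 = 20
J: 1·0+2·0+6·3+4·3 = 30 | 5·6 = 30
Z: 1·0+2·6+6·2+4·4 = 40 | 5·8 = 40
L: 1·4+2·7+6·0+4·3 = 30 | 5·6 = 30
Y: 1·4+2·1+6·0+4·1 = 10 | 5·2 = 10
gcd(1,2,6,4,5) = 1

Coefficients: [1, 2, 6, 4, 5]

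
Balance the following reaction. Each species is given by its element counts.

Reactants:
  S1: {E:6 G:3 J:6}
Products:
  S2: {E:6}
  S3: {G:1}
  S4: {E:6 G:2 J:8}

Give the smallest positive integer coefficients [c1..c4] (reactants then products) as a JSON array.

Coefficients: [4, 1, 6, 3]

E: 4·6 = 24 | 1·6+6·0+3·6 = 24
G: 4·3 = 12 | 1·0+6·1+3·2 = 12
J: 4·6 = 24 | 1·0+6·0+3·8 = 24
gcd(4,1,6,3) = 1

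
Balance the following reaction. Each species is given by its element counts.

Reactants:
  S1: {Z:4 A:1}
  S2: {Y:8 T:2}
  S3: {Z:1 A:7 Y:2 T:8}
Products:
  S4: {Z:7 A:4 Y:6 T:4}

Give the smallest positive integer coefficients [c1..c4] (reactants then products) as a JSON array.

Z: 5·4+2·0+1·1 = 21 | 3·7 = 21
A: 5·1+2·0+1·7 = 12 | 3·4 = 12
Y: 5·0+2·8+1·2 = 18 | 3·6 = 18
T: 5·0+2·2+1·8 = 12 | 3·4 = 12
gcd(5,2,1,3) = 1

Coefficients: [5, 2, 1, 3]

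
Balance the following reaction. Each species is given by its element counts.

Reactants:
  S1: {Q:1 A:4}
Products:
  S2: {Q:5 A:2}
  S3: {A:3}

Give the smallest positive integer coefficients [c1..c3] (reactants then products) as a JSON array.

Q: 5·1 = 5 | 1·5+6·0 = 5
A: 5·4 = 20 | 1·2+6·3 = 20
gcd(5,1,6) = 1

Coefficients: [5, 1, 6]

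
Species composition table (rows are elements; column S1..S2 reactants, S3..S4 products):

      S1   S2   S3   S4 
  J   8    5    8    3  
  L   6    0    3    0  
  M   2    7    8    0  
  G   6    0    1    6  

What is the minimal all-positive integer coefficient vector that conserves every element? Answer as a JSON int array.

J: 3·8+6·5 = 54 | 6·8+2·3 = 54
L: 3·6+6·0 = 18 | 6·3+2·0 = 18
M: 3·2+6·7 = 48 | 6·8+2·0 = 48
G: 3·6+6·0 = 18 | 6·1+2·6 = 18
gcd(3,6,6,2) = 1

Coefficients: [3, 6, 6, 2]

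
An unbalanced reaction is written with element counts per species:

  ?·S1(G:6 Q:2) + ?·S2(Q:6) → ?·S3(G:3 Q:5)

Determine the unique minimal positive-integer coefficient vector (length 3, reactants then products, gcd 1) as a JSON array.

Coefficients: [3, 4, 6]

G: 3·6+4·0 = 18 | 6·3 = 18
Q: 3·2+4·6 = 30 | 6·5 = 30
gcd(3,4,6) = 1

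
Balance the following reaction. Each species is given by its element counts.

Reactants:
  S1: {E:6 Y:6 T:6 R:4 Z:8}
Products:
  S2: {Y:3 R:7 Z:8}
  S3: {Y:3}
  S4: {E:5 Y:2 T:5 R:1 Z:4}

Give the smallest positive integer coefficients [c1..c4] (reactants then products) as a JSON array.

E: 5·6 = 30 | 2·0+4·0+6·5 = 30
Y: 5·6 = 30 | 2·3+4·3+6·2 = 30
T: 5·6 = 30 | 2·0+4·0+6·5 = 30
R: 5·4 = 20 | 2·7+4·0+6·1 = 20
Z: 5·8 = 40 | 2·8+4·0+6·4 = 40
gcd(5,2,4,6) = 1

Coefficients: [5, 2, 4, 6]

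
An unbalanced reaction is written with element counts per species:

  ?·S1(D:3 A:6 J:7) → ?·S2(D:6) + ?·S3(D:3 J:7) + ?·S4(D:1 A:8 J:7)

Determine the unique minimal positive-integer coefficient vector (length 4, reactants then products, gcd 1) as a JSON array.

Coefficients: [4, 1, 1, 3]

D: 4·3 = 12 | 1·6+1·3+3·1 = 12
A: 4·6 = 24 | 1·0+1·0+3·8 = 24
J: 4·7 = 28 | 1·0+1·7+3·7 = 28
gcd(4,1,1,3) = 1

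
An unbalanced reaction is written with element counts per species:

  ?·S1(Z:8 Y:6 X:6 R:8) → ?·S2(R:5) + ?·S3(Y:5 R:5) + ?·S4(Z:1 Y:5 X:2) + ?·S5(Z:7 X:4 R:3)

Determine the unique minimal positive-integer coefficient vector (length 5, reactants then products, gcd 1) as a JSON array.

Z: 5·8 = 40 | 4·0+1·0+5·1+5·7 = 40
Y: 5·6 = 30 | 4·0+1·5+5·5+5·0 = 30
X: 5·6 = 30 | 4·0+1·0+5·2+5·4 = 30
R: 5·8 = 40 | 4·5+1·5+5·0+5·3 = 40
gcd(5,4,1,5,5) = 1

Coefficients: [5, 4, 1, 5, 5]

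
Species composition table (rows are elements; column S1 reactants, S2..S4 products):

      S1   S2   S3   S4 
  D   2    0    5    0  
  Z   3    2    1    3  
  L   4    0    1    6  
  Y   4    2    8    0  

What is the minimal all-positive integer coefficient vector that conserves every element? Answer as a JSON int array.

Coefficients: [5, 2, 2, 3]

D: 5·2 = 10 | 2·0+2·5+3·0 = 10
Z: 5·3 = 15 | 2·2+2·1+3·3 = 15
L: 5·4 = 20 | 2·0+2·1+3·6 = 20
Y: 5·4 = 20 | 2·2+2·8+3·0 = 20
gcd(5,2,2,3) = 1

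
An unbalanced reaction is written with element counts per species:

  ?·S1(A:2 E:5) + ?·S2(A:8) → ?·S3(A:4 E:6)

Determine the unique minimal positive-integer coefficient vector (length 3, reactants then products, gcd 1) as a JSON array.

Coefficients: [6, 1, 5]

A: 6·2+1·8 = 20 | 5·4 = 20
E: 6·5+1·0 = 30 | 5·6 = 30
gcd(6,1,5) = 1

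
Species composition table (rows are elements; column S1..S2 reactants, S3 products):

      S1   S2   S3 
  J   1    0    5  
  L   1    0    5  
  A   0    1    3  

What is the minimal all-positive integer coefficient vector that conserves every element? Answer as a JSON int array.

Coefficients: [5, 3, 1]

J: 5·1+3·0 = 5 | 1·5 = 5
L: 5·1+3·0 = 5 | 1·5 = 5
A: 5·0+3·1 = 3 | 1·3 = 3
gcd(5,3,1) = 1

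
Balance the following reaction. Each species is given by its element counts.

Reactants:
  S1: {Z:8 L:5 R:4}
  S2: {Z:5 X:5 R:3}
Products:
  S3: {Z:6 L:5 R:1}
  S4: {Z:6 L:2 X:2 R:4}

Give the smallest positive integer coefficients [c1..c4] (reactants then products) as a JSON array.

Z: 4·8+2·5 = 42 | 2·6+5·6 = 42
L: 4·5+2·0 = 20 | 2·5+5·2 = 20
X: 4·0+2·5 = 10 | 2·0+5·2 = 10
R: 4·4+2·3 = 22 | 2·1+5·4 = 22
gcd(4,2,2,5) = 1

Coefficients: [4, 2, 2, 5]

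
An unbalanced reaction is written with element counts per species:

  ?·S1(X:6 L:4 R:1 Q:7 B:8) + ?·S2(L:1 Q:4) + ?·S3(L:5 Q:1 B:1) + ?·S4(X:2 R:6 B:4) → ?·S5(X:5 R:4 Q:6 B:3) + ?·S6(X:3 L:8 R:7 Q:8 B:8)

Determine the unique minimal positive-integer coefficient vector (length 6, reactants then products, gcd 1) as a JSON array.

Coefficients: [1, 5, 3, 4, 1, 3]

X: 1·6+5·0+3·0+4·2 = 14 | 1·5+3·3 = 14
L: 1·4+5·1+3·5+4·0 = 24 | 1·0+3·8 = 24
R: 1·1+5·0+3·0+4·6 = 25 | 1·4+3·7 = 25
Q: 1·7+5·4+3·1+4·0 = 30 | 1·6+3·8 = 30
B: 1·8+5·0+3·1+4·4 = 27 | 1·3+3·8 = 27
gcd(1,5,3,4,1,3) = 1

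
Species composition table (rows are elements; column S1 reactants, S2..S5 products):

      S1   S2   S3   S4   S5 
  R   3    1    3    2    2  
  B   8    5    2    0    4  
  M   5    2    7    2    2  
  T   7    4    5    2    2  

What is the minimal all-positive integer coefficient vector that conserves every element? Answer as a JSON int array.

R: 5·3 = 15 | 6·1+1·3+1·2+2·2 = 15
B: 5·8 = 40 | 6·5+1·2+1·0+2·4 = 40
M: 5·5 = 25 | 6·2+1·7+1·2+2·2 = 25
T: 5·7 = 35 | 6·4+1·5+1·2+2·2 = 35
gcd(5,6,1,1,2) = 1

Coefficients: [5, 6, 1, 1, 2]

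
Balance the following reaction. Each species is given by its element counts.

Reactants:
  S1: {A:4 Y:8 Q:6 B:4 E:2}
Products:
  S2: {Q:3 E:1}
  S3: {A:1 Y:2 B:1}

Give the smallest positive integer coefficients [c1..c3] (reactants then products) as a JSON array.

Coefficients: [1, 2, 4]

A: 1·4 = 4 | 2·0+4·1 = 4
Y: 1·8 = 8 | 2·0+4·2 = 8
Q: 1·6 = 6 | 2·3+4·0 = 6
B: 1·4 = 4 | 2·0+4·1 = 4
E: 1·2 = 2 | 2·1+4·0 = 2
gcd(1,2,4) = 1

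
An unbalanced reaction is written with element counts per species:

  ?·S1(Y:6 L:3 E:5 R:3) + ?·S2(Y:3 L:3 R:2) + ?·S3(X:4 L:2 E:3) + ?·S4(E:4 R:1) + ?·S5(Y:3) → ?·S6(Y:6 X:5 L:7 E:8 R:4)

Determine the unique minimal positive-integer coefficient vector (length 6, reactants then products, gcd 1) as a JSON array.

Coefficients: [1, 5, 5, 3, 1, 4]

Y: 1·6+5·3+5·0+3·0+1·3 = 24 | 4·6 = 24
X: 1·0+5·0+5·4+3·0+1·0 = 20 | 4·5 = 20
L: 1·3+5·3+5·2+3·0+1·0 = 28 | 4·7 = 28
E: 1·5+5·0+5·3+3·4+1·0 = 32 | 4·8 = 32
R: 1·3+5·2+5·0+3·1+1·0 = 16 | 4·4 = 16
gcd(1,5,5,3,1,4) = 1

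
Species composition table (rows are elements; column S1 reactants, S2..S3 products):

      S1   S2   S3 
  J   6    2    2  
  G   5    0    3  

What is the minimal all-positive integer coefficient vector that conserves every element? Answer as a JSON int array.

J: 3·6 = 18 | 4·2+5·2 = 18
G: 3·5 = 15 | 4·0+5·3 = 15
gcd(3,4,5) = 1

Coefficients: [3, 4, 5]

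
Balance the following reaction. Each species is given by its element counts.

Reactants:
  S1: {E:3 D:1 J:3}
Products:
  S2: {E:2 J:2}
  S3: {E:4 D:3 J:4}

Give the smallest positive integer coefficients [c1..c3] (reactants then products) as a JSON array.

Coefficients: [6, 5, 2]

E: 6·3 = 18 | 5·2+2·4 = 18
D: 6·1 = 6 | 5·0+2·3 = 6
J: 6·3 = 18 | 5·2+2·4 = 18
gcd(6,5,2) = 1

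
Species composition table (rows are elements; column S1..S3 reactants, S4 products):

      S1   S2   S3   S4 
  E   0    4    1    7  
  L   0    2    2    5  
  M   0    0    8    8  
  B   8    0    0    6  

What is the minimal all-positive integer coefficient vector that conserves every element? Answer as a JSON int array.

E: 3·0+6·4+4·1 = 28 | 4·7 = 28
L: 3·0+6·2+4·2 = 20 | 4·5 = 20
M: 3·0+6·0+4·8 = 32 | 4·8 = 32
B: 3·8+6·0+4·0 = 24 | 4·6 = 24
gcd(3,6,4,4) = 1

Coefficients: [3, 6, 4, 4]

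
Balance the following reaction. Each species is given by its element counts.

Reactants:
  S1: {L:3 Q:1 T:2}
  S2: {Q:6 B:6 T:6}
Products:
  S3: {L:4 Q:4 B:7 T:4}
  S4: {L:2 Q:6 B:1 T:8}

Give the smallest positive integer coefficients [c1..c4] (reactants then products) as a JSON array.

Coefficients: [6, 4, 3, 3]

L: 6·3+4·0 = 18 | 3·4+3·2 = 18
Q: 6·1+4·6 = 30 | 3·4+3·6 = 30
B: 6·0+4·6 = 24 | 3·7+3·1 = 24
T: 6·2+4·6 = 36 | 3·4+3·8 = 36
gcd(6,4,3,3) = 1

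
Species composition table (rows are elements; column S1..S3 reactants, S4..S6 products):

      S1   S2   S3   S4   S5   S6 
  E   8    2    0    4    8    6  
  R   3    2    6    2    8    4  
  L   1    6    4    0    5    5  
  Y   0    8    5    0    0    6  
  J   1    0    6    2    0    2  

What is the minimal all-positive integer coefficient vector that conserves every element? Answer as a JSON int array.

E: 6·8+1·2+2·0 = 50 | 6·4+1·8+3·6 = 50
R: 6·3+1·2+2·6 = 32 | 6·2+1·8+3·4 = 32
L: 6·1+1·6+2·4 = 20 | 6·0+1·5+3·5 = 20
Y: 6·0+1·8+2·5 = 18 | 6·0+1·0+3·6 = 18
J: 6·1+1·0+2·6 = 18 | 6·2+1·0+3·2 = 18
gcd(6,1,2,6,1,3) = 1

Coefficients: [6, 1, 2, 6, 1, 3]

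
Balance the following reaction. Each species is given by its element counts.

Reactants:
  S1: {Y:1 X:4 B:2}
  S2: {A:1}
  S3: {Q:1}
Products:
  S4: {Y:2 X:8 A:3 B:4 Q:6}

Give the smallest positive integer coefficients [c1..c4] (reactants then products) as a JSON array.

Coefficients: [2, 3, 6, 1]

Y: 2·1+3·0+6·0 = 2 | 1·2 = 2
X: 2·4+3·0+6·0 = 8 | 1·8 = 8
A: 2·0+3·1+6·0 = 3 | 1·3 = 3
B: 2·2+3·0+6·0 = 4 | 1·4 = 4
Q: 2·0+3·0+6·1 = 6 | 1·6 = 6
gcd(2,3,6,1) = 1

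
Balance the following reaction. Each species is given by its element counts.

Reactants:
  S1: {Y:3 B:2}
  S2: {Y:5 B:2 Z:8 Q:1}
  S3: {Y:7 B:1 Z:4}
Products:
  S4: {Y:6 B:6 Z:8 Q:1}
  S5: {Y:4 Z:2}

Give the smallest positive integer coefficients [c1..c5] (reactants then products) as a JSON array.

Y: 1·3+1·5+2·7 = 22 | 1·6+4·4 = 22
B: 1·2+1·2+2·1 = 6 | 1·6+4·0 = 6
Z: 1·0+1·8+2·4 = 16 | 1·8+4·2 = 16
Q: 1·0+1·1+2·0 = 1 | 1·1+4·0 = 1
gcd(1,1,2,1,4) = 1

Coefficients: [1, 1, 2, 1, 4]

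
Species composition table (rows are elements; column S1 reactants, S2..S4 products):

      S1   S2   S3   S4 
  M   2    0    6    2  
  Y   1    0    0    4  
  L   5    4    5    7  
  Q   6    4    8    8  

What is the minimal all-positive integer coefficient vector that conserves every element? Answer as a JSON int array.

M: 4·2 = 8 | 2·0+1·6+1·2 = 8
Y: 4·1 = 4 | 2·0+1·0+1·4 = 4
L: 4·5 = 20 | 2·4+1·5+1·7 = 20
Q: 4·6 = 24 | 2·4+1·8+1·8 = 24
gcd(4,2,1,1) = 1

Coefficients: [4, 2, 1, 1]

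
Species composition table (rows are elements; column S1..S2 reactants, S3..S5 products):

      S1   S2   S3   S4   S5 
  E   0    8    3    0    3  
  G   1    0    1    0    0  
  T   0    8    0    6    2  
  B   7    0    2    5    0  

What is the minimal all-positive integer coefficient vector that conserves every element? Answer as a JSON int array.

Coefficients: [2, 3, 2, 2, 6]

E: 2·0+3·8 = 24 | 2·3+2·0+6·3 = 24
G: 2·1+3·0 = 2 | 2·1+2·0+6·0 = 2
T: 2·0+3·8 = 24 | 2·0+2·6+6·2 = 24
B: 2·7+3·0 = 14 | 2·2+2·5+6·0 = 14
gcd(2,3,2,2,6) = 1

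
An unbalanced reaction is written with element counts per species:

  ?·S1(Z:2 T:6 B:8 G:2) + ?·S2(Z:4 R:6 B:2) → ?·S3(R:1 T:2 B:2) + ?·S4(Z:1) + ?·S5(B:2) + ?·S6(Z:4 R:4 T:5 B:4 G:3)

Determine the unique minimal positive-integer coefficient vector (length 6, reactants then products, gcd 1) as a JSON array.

Z: 3·2+2·4 = 14 | 4·0+6·1+6·0+2·4 = 14
R: 3·0+2·6 = 12 | 4·1+6·0+6·0+2·4 = 12
T: 3·6+2·0 = 18 | 4·2+6·0+6·0+2·5 = 18
B: 3·8+2·2 = 28 | 4·2+6·0+6·2+2·4 = 28
G: 3·2+2·0 = 6 | 4·0+6·0+6·0+2·3 = 6
gcd(3,2,4,6,6,2) = 1

Coefficients: [3, 2, 4, 6, 6, 2]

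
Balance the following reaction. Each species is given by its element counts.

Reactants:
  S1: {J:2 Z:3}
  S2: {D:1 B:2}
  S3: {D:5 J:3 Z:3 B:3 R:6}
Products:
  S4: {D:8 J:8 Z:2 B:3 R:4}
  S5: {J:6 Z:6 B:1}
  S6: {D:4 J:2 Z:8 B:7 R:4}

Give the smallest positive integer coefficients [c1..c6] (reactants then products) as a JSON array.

D: 6·0+6·1+2·5 = 16 | 1·8+1·0+2·4 = 16
J: 6·2+6·0+2·3 = 18 | 1·8+1·6+2·2 = 18
Z: 6·3+6·0+2·3 = 24 | 1·2+1·6+2·8 = 24
B: 6·0+6·2+2·3 = 18 | 1·3+1·1+2·7 = 18
R: 6·0+6·0+2·6 = 12 | 1·4+1·0+2·4 = 12
gcd(6,6,2,1,1,2) = 1

Coefficients: [6, 6, 2, 1, 1, 2]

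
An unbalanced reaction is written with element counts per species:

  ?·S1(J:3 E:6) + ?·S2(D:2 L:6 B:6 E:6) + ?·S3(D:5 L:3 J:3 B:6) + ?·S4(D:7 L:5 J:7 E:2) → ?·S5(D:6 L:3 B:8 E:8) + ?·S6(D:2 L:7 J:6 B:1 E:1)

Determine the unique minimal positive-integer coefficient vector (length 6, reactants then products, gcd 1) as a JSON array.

Coefficients: [2, 6, 3, 3, 6, 6]

D: 2·0+6·2+3·5+3·7 = 48 | 6·6+6·2 = 48
L: 2·0+6·6+3·3+3·5 = 60 | 6·3+6·7 = 60
J: 2·3+6·0+3·3+3·7 = 36 | 6·0+6·6 = 36
B: 2·0+6·6+3·6+3·0 = 54 | 6·8+6·1 = 54
E: 2·6+6·6+3·0+3·2 = 54 | 6·8+6·1 = 54
gcd(2,6,3,3,6,6) = 1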